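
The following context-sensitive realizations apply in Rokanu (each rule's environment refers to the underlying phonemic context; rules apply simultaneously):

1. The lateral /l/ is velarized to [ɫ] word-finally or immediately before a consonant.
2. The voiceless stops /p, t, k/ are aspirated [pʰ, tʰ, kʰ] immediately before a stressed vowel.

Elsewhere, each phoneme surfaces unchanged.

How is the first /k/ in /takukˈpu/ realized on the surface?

[k]

/k/ (between /a/ and /u/) fails the environment for rule 2, so it stays [k].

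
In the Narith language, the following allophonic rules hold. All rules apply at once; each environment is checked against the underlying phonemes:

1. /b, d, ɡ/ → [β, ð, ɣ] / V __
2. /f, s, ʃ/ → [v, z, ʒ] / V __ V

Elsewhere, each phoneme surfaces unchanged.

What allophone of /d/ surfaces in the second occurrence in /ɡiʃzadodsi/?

[ð]

/d/ — between /o/ and /s/, immediately after a vowel — surfaces as [ð] (rule 1).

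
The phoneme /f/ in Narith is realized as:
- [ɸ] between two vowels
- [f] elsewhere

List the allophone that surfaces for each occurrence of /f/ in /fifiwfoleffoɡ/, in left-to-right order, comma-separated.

Occurrence 1 (position 1): no conditioning environment matches → elsewhere allophone [f].
Occurrence 2 (position 3): between two vowels → [ɸ].
Occurrence 3 (position 6): no conditioning environment matches → elsewhere allophone [f].
Occurrence 4 (position 10): no conditioning environment matches → elsewhere allophone [f].
Occurrence 5 (position 11): no conditioning environment matches → elsewhere allophone [f].

[f], [ɸ], [f], [f], [f]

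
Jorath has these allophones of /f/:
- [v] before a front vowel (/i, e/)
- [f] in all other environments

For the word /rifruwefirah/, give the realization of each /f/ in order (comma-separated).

Occurrence 1 (position 3): no conditioning environment matches → elsewhere allophone [f].
Occurrence 2 (position 8): before a front vowel (/i, e/) → [v].

[f], [v]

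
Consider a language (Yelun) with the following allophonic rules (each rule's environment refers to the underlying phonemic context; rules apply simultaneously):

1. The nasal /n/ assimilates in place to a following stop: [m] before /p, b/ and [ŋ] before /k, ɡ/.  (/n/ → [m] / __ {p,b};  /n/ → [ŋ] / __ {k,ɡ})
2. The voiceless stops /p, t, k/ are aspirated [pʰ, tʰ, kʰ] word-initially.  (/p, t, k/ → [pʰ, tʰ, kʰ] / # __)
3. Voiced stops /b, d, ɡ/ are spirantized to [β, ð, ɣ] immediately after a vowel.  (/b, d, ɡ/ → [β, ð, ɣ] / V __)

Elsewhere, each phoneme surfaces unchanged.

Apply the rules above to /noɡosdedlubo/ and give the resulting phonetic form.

[noɣosdeðluβo]

/n/ — word-initial; rule 1 does not apply here → [n].
/o/ — not in any rule's target class → [o].
/ɡ/ (between /o/ and /o/): immediately after a vowel, so rule 3 applies → [ɣ].
/o/ — not in any rule's target class → [o].
/s/ (between /o/ and /d/) is unaffected → [s].
/d/ (between /s/ and /e/) fails the environment for rule 3, so it stays [d].
/e/ (between /d/ and /d/): no rule targets it → [e].
/d/ — between /e/ and /l/, immediately after a vowel — surfaces as [ð] (rule 3).
/l/ — not in any rule's target class → [l].
/u/ (between /l/ and /b/) is unaffected → [u].
/b/ — between /u/ and /o/, immediately after a vowel — surfaces as [β] (rule 3).
/o/ (word-final) is unaffected → [o].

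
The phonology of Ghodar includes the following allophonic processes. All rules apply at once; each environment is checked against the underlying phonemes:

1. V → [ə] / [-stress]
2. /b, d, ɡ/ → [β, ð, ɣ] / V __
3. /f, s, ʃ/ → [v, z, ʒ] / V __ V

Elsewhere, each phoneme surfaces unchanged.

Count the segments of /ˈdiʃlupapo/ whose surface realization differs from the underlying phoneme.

3

Segments that undergo a rule: /u/ → [ə] (rule 1); /a/ → [ə] (rule 1); /o/ → [ə] (rule 1).
All other segments surface unchanged.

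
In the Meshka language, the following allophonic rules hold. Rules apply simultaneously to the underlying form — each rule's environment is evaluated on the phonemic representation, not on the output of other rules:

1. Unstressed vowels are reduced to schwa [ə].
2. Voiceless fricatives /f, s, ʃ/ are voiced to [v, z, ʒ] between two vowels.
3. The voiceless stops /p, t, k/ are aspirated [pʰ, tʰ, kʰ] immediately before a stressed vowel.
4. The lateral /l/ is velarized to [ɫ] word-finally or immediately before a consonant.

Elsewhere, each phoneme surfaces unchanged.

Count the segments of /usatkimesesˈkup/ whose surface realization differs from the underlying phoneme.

Segments that undergo a rule: /u/ → [ə] (rule 1); /s/ → [z] (rule 2); /a/ → [ə] (rule 1); /i/ → [ə] (rule 1); /e/ → [ə] (rule 1); /s/ → [z] (rule 2); /e/ → [ə] (rule 1); /k/ → [kʰ] (rule 3).
All other segments surface unchanged.

8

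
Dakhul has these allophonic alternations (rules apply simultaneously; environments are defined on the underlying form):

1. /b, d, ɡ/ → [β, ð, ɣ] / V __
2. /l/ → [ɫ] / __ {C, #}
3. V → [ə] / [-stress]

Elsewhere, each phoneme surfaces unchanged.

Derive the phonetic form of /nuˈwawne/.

[nəˈwawnə]

/n/ (word-initial): no rule targets it → [n].
Rule 3 applies to /u/ (between /n/ and /w/: in an unstressed syllable) → [ə].
/w/ (between /u/ and /a/): no rule targets it → [w].
/a/ (between /w/ and /w/): rule 3 targets it, but not in an unstressed syllable → unchanged [a].
/w/ — not in any rule's target class → [w].
/n/ stays [n].
Rule 3 applies to /e/ (word-final: in an unstressed syllable) → [ə].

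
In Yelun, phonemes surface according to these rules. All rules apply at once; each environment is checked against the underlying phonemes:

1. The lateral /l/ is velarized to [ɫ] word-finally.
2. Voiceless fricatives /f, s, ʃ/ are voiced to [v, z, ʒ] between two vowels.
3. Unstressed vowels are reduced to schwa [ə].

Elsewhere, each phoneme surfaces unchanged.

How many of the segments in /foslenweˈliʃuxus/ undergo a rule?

Segments that undergo a rule: /o/ → [ə] (rule 3); /e/ → [ə] (rule 3); /e/ → [ə] (rule 3); /ʃ/ → [ʒ] (rule 2); /u/ → [ə] (rule 3); /u/ → [ə] (rule 3).
All other segments surface unchanged.

6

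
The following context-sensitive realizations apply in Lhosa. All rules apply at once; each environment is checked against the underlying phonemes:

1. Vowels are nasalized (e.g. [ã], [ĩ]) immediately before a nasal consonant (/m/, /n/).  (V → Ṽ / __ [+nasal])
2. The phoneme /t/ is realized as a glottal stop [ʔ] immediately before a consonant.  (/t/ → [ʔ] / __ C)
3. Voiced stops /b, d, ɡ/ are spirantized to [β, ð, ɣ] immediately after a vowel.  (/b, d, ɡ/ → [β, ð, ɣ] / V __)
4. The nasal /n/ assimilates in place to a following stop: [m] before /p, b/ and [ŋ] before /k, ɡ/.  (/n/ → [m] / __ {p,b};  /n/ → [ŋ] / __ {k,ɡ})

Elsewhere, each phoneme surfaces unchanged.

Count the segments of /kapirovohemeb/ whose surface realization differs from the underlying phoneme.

Segments that undergo a rule: /e/ → [ẽ] (rule 1); /b/ → [β] (rule 3).
All other segments surface unchanged.

2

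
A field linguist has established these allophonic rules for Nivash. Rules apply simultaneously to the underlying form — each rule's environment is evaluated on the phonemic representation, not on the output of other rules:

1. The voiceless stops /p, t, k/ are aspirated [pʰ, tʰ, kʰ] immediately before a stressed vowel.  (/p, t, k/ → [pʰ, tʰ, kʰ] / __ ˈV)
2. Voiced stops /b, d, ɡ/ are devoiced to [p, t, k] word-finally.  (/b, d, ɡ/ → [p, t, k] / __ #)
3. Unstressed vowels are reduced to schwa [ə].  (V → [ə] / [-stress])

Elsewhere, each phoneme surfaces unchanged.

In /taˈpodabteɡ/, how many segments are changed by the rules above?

Segments that undergo a rule: /a/ → [ə] (rule 3); /p/ → [pʰ] (rule 1); /a/ → [ə] (rule 3); /e/ → [ə] (rule 3); /ɡ/ → [k] (rule 2).
All other segments surface unchanged.

5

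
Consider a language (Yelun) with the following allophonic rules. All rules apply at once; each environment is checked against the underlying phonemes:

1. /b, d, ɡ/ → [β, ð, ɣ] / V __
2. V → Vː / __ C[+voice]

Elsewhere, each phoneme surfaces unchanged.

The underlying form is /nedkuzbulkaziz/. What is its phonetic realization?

[neːðkuːzbuːlkaːziːz]

/n/ stays [n].
Rule 2 applies to /e/ (between /n/ and /d/: before a voiced consonant) → [eː].
/d/ (between /e/ and /k/) occurs immediately after a vowel → [ð] by rule 1.
/k/ — not in any rule's target class → [k].
/u/ (between /k/ and /z/) occurs before a voiced consonant → [uː] by rule 2.
/z/ — not in any rule's target class → [z].
/b/ — between /z/ and /u/; rule 1 does not apply here → [b].
/u/ meets the environment for rule 2 (before a voiced consonant) → [uː].
/l/ — not in any rule's target class → [l].
/k/ (between /l/ and /a/) is unaffected → [k].
Rule 2 applies to /a/ (between /k/ and /z/: before a voiced consonant) → [aː].
/z/ stays [z].
Rule 2 applies to /i/ (between /z/ and /z/: before a voiced consonant) → [iː].
/z/ — not in any rule's target class → [z].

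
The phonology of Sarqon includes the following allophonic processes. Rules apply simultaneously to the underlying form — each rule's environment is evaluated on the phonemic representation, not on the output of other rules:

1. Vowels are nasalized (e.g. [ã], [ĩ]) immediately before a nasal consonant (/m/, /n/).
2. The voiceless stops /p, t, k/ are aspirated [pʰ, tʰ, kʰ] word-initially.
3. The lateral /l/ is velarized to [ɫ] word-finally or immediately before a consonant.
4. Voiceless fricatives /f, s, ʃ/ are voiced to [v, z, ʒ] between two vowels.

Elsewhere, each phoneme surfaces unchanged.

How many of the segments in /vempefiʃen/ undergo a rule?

4

Segments that undergo a rule: /e/ → [ẽ] (rule 1); /f/ → [v] (rule 4); /ʃ/ → [ʒ] (rule 4); /e/ → [ẽ] (rule 1).
All other segments surface unchanged.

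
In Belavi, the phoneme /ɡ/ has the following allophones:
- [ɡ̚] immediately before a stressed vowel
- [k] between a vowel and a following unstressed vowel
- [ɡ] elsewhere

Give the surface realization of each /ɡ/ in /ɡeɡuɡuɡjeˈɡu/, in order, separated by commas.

[ɡ], [k], [k], [ɡ], [ɡ̚]

Occurrence 1 (position 1): no conditioning environment matches → elsewhere allophone [ɡ].
Occurrence 2 (position 3): between a vowel and a following unstressed vowel → [k].
Occurrence 3 (position 5): between a vowel and a following unstressed vowel → [k].
Occurrence 4 (position 7): no conditioning environment matches → elsewhere allophone [ɡ].
Occurrence 5 (position 10): immediately before a stressed vowel → [ɡ̚].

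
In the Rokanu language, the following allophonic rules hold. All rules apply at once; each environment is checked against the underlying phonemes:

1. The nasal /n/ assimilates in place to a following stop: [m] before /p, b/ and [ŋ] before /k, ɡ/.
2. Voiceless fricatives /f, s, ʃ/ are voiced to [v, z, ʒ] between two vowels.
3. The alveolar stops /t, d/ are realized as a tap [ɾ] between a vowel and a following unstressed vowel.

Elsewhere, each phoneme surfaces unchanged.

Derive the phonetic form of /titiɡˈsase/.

/t/ — word-initial; rule 3 does not apply here → [t].
/i/ (between /t/ and /t/): no rule targets it → [i].
Rule 3 applies to /t/ (between /i/ and /i/: between a vowel and a following unstressed vowel) → [ɾ].
/i/ (between /t/ and /ɡ/) is unaffected → [i].
/ɡ/ stays [ɡ].
/s/ (between /ɡ/ and /a/): rule 2 targets it, but not between two vowels → unchanged [s].
/a/ (between /s/ and /s/) is unaffected → [a].
/s/ — between /a/ and /e/, between two vowels — surfaces as [z] (rule 2).
/e/ — not in any rule's target class → [e].

[tiɾiɡˈsaze]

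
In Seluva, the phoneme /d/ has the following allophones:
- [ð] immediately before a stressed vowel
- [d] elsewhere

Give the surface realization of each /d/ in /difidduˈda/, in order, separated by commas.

Occurrence 1 (position 1): no conditioning environment matches → elsewhere allophone [d].
Occurrence 2 (position 5): no conditioning environment matches → elsewhere allophone [d].
Occurrence 3 (position 6): no conditioning environment matches → elsewhere allophone [d].
Occurrence 4 (position 8): immediately before a stressed vowel → [ð].

[d], [d], [d], [ð]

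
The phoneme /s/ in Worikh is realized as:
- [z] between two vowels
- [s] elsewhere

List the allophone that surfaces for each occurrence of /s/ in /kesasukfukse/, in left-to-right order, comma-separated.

[z], [z], [s]

Occurrence 1 (position 3): between two vowels → [z].
Occurrence 2 (position 5): between two vowels → [z].
Occurrence 3 (position 11): no conditioning environment matches → elsewhere allophone [s].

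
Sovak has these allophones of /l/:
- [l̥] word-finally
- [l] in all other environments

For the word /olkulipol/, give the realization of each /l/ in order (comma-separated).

Occurrence 1 (position 2): no conditioning environment matches → elsewhere allophone [l].
Occurrence 2 (position 5): no conditioning environment matches → elsewhere allophone [l].
Occurrence 3 (position 9): word-finally → [l̥].

[l], [l], [l̥]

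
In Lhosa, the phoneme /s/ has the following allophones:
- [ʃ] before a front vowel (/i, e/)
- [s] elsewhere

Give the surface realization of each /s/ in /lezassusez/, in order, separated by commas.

[s], [s], [ʃ]

Occurrence 1 (position 5): no conditioning environment matches → elsewhere allophone [s].
Occurrence 2 (position 6): no conditioning environment matches → elsewhere allophone [s].
Occurrence 3 (position 8): before a front vowel (/i, e/) → [ʃ].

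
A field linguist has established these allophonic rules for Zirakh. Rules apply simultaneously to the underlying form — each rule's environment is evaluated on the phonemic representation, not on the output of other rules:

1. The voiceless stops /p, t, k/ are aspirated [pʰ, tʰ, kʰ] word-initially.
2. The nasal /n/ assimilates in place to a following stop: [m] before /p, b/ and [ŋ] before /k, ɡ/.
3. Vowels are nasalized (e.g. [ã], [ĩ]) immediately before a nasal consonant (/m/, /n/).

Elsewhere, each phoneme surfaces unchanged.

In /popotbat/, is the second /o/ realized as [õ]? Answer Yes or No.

No

/o/ — between /p/ and /t/; rule 3 does not apply here → [o].
The actual realization is [o], not [õ].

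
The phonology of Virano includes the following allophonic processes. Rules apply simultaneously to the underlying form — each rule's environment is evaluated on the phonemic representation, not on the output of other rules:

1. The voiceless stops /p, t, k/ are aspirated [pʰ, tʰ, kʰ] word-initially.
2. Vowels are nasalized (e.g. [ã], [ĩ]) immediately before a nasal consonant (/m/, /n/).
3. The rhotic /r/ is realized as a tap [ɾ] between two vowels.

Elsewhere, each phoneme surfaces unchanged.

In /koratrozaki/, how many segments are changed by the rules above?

Segments that undergo a rule: /k/ → [kʰ] (rule 1); /r/ → [ɾ] (rule 3).
All other segments surface unchanged.

2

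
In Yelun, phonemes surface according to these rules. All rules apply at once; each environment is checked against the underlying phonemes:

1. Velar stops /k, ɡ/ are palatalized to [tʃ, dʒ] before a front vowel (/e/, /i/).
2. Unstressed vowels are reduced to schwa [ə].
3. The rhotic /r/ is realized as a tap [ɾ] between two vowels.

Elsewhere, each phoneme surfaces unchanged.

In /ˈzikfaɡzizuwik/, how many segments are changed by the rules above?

4

Segments that undergo a rule: /a/ → [ə] (rule 2); /i/ → [ə] (rule 2); /u/ → [ə] (rule 2); /i/ → [ə] (rule 2).
All other segments surface unchanged.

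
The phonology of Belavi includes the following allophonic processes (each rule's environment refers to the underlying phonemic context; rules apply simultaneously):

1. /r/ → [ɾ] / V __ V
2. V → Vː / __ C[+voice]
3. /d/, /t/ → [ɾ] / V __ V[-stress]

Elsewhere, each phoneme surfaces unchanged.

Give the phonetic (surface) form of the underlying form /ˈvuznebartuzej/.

/v/ (word-initial) is unaffected → [v].
/u/ (between /v/ and /z/) occurs before a voiced consonant → [uː] by rule 2.
/z/ (between /u/ and /n/) is unaffected → [z].
/n/ (between /z/ and /e/) is unaffected → [n].
/e/ meets the environment for rule 2 (before a voiced consonant) → [eː].
/b/ (between /e/ and /a/): no rule targets it → [b].
Rule 2 applies to /a/ (between /b/ and /r/: before a voiced consonant) → [aː].
/r/ (between /a/ and /t/) is in the target of rule 1 but the environment (between two vowels) is not met → [r].
/t/ — between /r/ and /u/; rule 3 does not apply here → [t].
/u/ (between /t/ and /z/): before a voiced consonant, so rule 2 applies → [uː].
/z/ stays [z].
/e/ (between /z/ and /j/) occurs before a voiced consonant → [eː] by rule 2.
/j/ (word-final): no rule targets it → [j].

[ˈvuːzneːbaːrtuːzeːj]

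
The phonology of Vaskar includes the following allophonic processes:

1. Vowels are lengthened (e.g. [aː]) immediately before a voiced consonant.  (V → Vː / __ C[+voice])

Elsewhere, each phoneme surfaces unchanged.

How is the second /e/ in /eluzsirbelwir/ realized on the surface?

/e/ (between /b/ and /l/): before a voiced consonant, so rule 1 applies → [eː].

[eː]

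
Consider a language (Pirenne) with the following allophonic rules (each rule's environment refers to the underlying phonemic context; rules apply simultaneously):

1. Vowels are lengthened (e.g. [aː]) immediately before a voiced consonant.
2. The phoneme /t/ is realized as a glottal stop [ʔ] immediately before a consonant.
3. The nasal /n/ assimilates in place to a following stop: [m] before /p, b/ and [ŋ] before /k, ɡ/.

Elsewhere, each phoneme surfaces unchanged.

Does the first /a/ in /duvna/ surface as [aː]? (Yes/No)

No

/a/ (word-final) is in the target of rule 1 but the environment (before a voiced consonant) is not met → [a].
The actual realization is [a], not [aː].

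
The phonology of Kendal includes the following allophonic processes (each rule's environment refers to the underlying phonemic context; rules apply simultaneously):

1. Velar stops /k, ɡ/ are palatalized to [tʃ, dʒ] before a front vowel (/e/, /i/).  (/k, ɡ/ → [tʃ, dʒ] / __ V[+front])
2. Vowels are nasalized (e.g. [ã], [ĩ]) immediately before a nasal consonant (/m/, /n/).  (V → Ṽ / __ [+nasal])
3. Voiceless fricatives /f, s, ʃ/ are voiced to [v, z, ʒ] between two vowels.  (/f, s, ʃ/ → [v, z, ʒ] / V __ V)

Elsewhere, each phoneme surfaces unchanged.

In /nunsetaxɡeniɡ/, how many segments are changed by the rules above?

3

Segments that undergo a rule: /u/ → [ũ] (rule 2); /ɡ/ → [dʒ] (rule 1); /e/ → [ẽ] (rule 2).
All other segments surface unchanged.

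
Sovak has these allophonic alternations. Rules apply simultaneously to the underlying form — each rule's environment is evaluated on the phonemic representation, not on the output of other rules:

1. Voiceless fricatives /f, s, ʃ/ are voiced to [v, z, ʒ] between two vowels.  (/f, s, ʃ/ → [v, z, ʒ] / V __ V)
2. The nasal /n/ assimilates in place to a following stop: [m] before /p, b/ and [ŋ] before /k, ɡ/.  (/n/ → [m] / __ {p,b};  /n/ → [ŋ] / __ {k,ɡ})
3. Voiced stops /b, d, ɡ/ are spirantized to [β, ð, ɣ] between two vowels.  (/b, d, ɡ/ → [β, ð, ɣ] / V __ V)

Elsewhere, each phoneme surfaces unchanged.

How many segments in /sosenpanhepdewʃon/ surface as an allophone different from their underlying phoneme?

2

Segments that undergo a rule: /s/ → [z] (rule 1); /n/ → [m] (rule 2).
All other segments surface unchanged.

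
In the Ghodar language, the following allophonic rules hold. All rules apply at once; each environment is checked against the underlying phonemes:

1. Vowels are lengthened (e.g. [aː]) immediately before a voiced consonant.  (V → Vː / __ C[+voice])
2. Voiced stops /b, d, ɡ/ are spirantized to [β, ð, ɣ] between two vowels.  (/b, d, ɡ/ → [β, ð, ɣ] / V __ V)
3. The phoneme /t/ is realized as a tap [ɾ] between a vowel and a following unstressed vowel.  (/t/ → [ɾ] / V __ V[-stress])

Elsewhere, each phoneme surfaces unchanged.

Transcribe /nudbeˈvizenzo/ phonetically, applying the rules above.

[nuːdbeːˈviːzeːnzo]

/n/ stays [n].
/u/ (between /n/ and /d/): before a voiced consonant, so rule 1 applies → [uː].
/d/ (between /u/ and /b/) is in the target of rule 2 but the environment (between two vowels) is not met → [d].
/b/ (between /d/ and /e/) fails the environment for rule 2, so it stays [b].
/e/ (between /b/ and /v/): before a voiced consonant, so rule 1 applies → [eː].
/v/ (between /e/ and /i/) is unaffected → [v].
Rule 1 applies to /i/ (between /v/ and /z/: before a voiced consonant) → [iː].
/z/ stays [z].
/e/ — between /z/ and /n/, before a voiced consonant — surfaces as [eː] (rule 1).
/n/ (between /e/ and /z/) is unaffected → [n].
/z/ (between /n/ and /o/): no rule targets it → [z].
/o/ — word-final; rule 1 does not apply here → [o].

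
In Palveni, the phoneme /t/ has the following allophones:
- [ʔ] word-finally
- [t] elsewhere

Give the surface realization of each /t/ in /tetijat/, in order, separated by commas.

Occurrence 1 (position 1): no conditioning environment matches → elsewhere allophone [t].
Occurrence 2 (position 3): no conditioning environment matches → elsewhere allophone [t].
Occurrence 3 (position 7): word-finally → [ʔ].

[t], [t], [ʔ]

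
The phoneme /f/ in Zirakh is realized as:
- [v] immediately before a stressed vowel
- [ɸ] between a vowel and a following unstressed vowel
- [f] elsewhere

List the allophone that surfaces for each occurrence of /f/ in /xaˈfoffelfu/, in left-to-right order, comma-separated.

Occurrence 1 (position 3): immediately before a stressed vowel → [v].
Occurrence 2 (position 5): no conditioning environment matches → elsewhere allophone [f].
Occurrence 3 (position 6): no conditioning environment matches → elsewhere allophone [f].
Occurrence 4 (position 9): no conditioning environment matches → elsewhere allophone [f].

[v], [f], [f], [f]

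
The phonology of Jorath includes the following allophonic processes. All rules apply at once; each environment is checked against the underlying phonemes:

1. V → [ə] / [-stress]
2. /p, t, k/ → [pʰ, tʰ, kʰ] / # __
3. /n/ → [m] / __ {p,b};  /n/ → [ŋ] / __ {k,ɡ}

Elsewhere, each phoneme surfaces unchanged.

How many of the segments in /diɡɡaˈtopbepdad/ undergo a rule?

Segments that undergo a rule: /i/ → [ə] (rule 1); /a/ → [ə] (rule 1); /e/ → [ə] (rule 1); /a/ → [ə] (rule 1).
All other segments surface unchanged.

4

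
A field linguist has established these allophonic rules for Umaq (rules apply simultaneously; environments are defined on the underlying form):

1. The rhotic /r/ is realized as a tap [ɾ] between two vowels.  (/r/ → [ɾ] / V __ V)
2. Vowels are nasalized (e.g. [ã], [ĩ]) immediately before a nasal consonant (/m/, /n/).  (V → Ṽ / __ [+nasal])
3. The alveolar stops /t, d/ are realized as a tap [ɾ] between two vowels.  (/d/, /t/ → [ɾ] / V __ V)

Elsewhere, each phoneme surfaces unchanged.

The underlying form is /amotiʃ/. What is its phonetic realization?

[ãmoɾiʃ]

/a/ meets the environment for rule 2 (before a nasal consonant) → [ã].
/m/ (between /a/ and /o/): no rule targets it → [m].
/o/ (between /m/ and /t/) fails the environment for rule 2, so it stays [o].
/t/ — between /o/ and /i/, between two vowels — surfaces as [ɾ] (rule 3).
/i/ — between /t/ and /ʃ/; rule 2 does not apply here → [i].
/ʃ/ — not in any rule's target class → [ʃ].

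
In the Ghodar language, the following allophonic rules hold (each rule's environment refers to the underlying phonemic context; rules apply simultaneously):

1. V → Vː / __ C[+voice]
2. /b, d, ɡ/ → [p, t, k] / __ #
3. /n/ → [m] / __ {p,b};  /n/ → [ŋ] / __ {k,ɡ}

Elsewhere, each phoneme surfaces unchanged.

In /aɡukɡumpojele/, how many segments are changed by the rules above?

Segments that undergo a rule: /a/ → [aː] (rule 1); /u/ → [uː] (rule 1); /o/ → [oː] (rule 1); /e/ → [eː] (rule 1).
All other segments surface unchanged.

4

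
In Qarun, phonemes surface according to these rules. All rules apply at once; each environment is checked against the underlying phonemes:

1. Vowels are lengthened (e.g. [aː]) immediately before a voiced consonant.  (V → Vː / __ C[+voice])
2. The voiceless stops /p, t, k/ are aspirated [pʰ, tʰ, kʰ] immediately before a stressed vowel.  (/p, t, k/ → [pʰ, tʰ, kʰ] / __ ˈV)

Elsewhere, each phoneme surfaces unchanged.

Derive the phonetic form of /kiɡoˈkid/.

/k/ — word-initial; rule 2 does not apply here → [k].
/i/ (between /k/ and /ɡ/): before a voiced consonant, so rule 1 applies → [iː].
/ɡ/ — not in any rule's target class → [ɡ].
/o/ — between /ɡ/ and /k/; rule 1 does not apply here → [o].
/k/ — between /o/ and /i/, immediately before a stressed vowel — surfaces as [kʰ] (rule 2).
Rule 1 applies to /i/ (between /k/ and /d/: before a voiced consonant) → [iː].
/d/ stays [d].

[kiːɡoˈkʰiːd]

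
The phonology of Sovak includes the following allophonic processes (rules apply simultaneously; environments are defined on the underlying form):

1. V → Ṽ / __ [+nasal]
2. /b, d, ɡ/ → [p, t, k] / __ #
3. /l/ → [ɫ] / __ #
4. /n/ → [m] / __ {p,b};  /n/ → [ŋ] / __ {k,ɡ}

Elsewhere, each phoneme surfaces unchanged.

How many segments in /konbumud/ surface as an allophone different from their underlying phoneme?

Segments that undergo a rule: /o/ → [õ] (rule 1); /n/ → [m] (rule 4); /u/ → [ũ] (rule 1); /d/ → [t] (rule 2).
All other segments surface unchanged.

4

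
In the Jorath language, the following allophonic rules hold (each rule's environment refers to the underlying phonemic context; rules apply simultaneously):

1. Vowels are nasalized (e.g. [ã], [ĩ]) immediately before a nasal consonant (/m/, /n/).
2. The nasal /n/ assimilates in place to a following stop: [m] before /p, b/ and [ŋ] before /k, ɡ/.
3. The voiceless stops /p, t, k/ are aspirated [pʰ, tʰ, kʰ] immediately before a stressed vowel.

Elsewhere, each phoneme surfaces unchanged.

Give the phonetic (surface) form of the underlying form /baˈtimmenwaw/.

[baˈtʰĩmmẽnwaw]

/a/ (between /b/ and /t/) is in the target of rule 1 but the environment (before a nasal consonant) is not met → [a].
Rule 3 applies to /t/ (between /a/ and /i/: immediately before a stressed vowel) → [tʰ].
Rule 1 applies to /i/ (between /t/ and /m/: before a nasal consonant) → [ĩ].
/e/ meets the environment for rule 1 (before a nasal consonant) → [ẽ].
/n/ — between /e/ and /w/; rule 2 does not apply here → [n].
/a/ — between /w/ and /w/; rule 1 does not apply here → [a].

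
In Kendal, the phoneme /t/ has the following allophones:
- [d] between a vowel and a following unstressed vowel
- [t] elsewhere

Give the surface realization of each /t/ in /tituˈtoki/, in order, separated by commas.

[t], [d], [t]

Occurrence 1 (position 1): no conditioning environment matches → elsewhere allophone [t].
Occurrence 2 (position 3): between a vowel and a following unstressed vowel → [d].
Occurrence 3 (position 5): no conditioning environment matches → elsewhere allophone [t].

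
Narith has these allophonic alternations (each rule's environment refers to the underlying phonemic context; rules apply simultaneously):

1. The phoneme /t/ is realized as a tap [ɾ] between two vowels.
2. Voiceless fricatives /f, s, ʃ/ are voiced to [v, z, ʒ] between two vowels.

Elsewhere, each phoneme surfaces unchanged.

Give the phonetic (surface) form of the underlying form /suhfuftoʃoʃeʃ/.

/s/ (word-initial) is in the target of rule 2 but the environment (between two vowels) is not met → [s].
/u/ (between /s/ and /h/): no rule targets it → [u].
/h/ — not in any rule's target class → [h].
/f/ (between /h/ and /u/) is in the target of rule 2 but the environment (between two vowels) is not met → [f].
/u/ stays [u].
/f/ (between /u/ and /t/) fails the environment for rule 2, so it stays [f].
/t/ — between /f/ and /o/; rule 1 does not apply here → [t].
/o/ — not in any rule's target class → [o].
/ʃ/ (between /o/ and /o/): between two vowels, so rule 2 applies → [ʒ].
/o/ (between /ʃ/ and /ʃ/) is unaffected → [o].
Rule 2 applies to /ʃ/ (between /o/ and /e/: between two vowels) → [ʒ].
/e/ (between /ʃ/ and /ʃ/): no rule targets it → [e].
/ʃ/ (word-final) fails the environment for rule 2, so it stays [ʃ].

[suhfuftoʒoʒeʃ]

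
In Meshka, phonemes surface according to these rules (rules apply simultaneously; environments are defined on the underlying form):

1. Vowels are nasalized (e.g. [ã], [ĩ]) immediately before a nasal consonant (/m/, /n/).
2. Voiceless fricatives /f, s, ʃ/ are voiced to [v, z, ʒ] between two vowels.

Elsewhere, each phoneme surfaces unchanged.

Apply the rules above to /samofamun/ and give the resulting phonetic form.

/s/ — word-initial; rule 2 does not apply here → [s].
/a/ meets the environment for rule 1 (before a nasal consonant) → [ã].
/m/ (between /a/ and /o/): no rule targets it → [m].
/o/ (between /m/ and /f/) fails the environment for rule 1, so it stays [o].
Rule 2 applies to /f/ (between /o/ and /a/: between two vowels) → [v].
/a/ — between /f/ and /m/, before a nasal consonant — surfaces as [ã] (rule 1).
/m/ (between /a/ and /u/) is unaffected → [m].
Rule 1 applies to /u/ (between /m/ and /n/: before a nasal consonant) → [ũ].
/n/ — not in any rule's target class → [n].

[sãmovãmũn]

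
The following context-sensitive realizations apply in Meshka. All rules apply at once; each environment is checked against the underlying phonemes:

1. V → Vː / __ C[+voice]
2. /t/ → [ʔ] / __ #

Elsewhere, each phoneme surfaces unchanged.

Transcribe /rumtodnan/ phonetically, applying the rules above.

/r/ stays [r].
/u/ (between /r/ and /m/): before a voiced consonant, so rule 1 applies → [uː].
/m/ (between /u/ and /t/): no rule targets it → [m].
/t/ (between /m/ and /o/) is in the target of rule 2 but the environment (word-finally) is not met → [t].
/o/ meets the environment for rule 1 (before a voiced consonant) → [oː].
/d/ (between /o/ and /n/): no rule targets it → [d].
/n/ stays [n].
/a/ meets the environment for rule 1 (before a voiced consonant) → [aː].
/n/ — not in any rule's target class → [n].

[ruːmtoːdnaːn]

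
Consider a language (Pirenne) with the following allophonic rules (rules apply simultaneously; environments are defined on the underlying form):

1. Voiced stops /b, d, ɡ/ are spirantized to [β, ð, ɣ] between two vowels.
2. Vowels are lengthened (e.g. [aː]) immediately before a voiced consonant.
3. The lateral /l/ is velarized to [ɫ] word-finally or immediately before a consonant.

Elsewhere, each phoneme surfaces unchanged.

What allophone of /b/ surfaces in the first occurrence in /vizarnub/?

/b/ (word-final) is in the target of rule 1 but the environment (between two vowels) is not met → [b].

[b]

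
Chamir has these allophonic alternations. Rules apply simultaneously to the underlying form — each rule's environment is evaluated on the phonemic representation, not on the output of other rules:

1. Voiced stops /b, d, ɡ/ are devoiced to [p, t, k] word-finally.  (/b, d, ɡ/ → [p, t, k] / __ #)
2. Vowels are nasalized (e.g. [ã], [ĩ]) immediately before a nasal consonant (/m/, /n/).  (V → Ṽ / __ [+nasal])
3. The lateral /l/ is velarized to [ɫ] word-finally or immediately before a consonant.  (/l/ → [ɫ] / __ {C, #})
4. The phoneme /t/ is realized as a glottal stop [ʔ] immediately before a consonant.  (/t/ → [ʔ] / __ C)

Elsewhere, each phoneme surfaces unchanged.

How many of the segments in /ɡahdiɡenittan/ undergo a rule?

3

Segments that undergo a rule: /e/ → [ẽ] (rule 2); /t/ → [ʔ] (rule 4); /a/ → [ã] (rule 2).
All other segments surface unchanged.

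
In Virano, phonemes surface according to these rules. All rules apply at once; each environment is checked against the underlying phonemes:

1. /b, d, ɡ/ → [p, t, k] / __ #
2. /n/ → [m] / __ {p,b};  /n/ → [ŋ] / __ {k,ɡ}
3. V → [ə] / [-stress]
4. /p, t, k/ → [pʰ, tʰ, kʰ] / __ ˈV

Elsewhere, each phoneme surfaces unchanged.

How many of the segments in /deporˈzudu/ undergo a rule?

3

Segments that undergo a rule: /e/ → [ə] (rule 3); /o/ → [ə] (rule 3); /u/ → [ə] (rule 3).
All other segments surface unchanged.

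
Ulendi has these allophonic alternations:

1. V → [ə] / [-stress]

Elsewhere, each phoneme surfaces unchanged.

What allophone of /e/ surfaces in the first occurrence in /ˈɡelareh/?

/e/ (between /ɡ/ and /l/): rule 1 targets it, but not in an unstressed syllable → unchanged [e].

[e]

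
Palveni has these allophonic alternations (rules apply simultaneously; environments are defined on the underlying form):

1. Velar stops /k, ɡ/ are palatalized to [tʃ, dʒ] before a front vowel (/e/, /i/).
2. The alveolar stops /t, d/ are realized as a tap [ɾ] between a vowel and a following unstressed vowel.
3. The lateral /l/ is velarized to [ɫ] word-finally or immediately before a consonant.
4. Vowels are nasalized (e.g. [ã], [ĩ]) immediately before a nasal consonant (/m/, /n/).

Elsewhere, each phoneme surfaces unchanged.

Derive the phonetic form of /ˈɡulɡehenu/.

/ɡ/ — word-initial; rule 1 does not apply here → [ɡ].
/u/ (between /ɡ/ and /l/) is in the target of rule 4 but the environment (before a nasal consonant) is not met → [u].
Rule 3 applies to /l/ (between /u/ and /ɡ/: word-finally or immediately before a consonant) → [ɫ].
/ɡ/ (between /l/ and /e/): before a front vowel, so rule 1 applies → [dʒ].
/e/ — between /ɡ/ and /h/; rule 4 does not apply here → [e].
/h/ stays [h].
/e/ (between /h/ and /n/) occurs before a nasal consonant → [ẽ] by rule 4.
/n/ stays [n].
/u/ (word-final) fails the environment for rule 4, so it stays [u].

[ˈɡuɫdʒehẽnu]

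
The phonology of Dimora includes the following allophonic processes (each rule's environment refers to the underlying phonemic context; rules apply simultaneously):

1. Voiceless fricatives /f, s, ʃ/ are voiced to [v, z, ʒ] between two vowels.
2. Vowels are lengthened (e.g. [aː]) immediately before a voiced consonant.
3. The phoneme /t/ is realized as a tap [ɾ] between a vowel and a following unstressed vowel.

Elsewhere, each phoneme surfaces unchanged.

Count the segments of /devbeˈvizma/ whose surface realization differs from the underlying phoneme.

3

Segments that undergo a rule: /e/ → [eː] (rule 2); /e/ → [eː] (rule 2); /i/ → [iː] (rule 2).
All other segments surface unchanged.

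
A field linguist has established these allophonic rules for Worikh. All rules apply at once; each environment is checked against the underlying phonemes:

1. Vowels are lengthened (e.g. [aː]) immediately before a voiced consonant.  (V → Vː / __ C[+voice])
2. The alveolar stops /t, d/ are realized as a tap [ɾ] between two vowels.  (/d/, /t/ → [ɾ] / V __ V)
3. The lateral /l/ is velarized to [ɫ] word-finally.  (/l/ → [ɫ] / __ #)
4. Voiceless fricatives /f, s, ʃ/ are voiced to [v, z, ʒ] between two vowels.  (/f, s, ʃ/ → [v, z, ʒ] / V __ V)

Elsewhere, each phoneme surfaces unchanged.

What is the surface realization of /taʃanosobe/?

[taʒaːnozoːbe]

/t/ (word-initial) fails the environment for rule 2, so it stays [t].
/a/ (between /t/ and /ʃ/) is in the target of rule 1 but the environment (before a voiced consonant) is not met → [a].
/ʃ/ (between /a/ and /a/) occurs between two vowels → [ʒ] by rule 4.
/a/ (between /ʃ/ and /n/) occurs before a voiced consonant → [aː] by rule 1.
/n/ stays [n].
/o/ (between /n/ and /s/): rule 1 targets it, but not before a voiced consonant → unchanged [o].
/s/ (between /o/ and /o/) occurs between two vowels → [z] by rule 4.
/o/ — between /s/ and /b/, before a voiced consonant — surfaces as [oː] (rule 1).
/b/ (between /o/ and /e/): no rule targets it → [b].
/e/ (word-final): rule 1 targets it, but not before a voiced consonant → unchanged [e].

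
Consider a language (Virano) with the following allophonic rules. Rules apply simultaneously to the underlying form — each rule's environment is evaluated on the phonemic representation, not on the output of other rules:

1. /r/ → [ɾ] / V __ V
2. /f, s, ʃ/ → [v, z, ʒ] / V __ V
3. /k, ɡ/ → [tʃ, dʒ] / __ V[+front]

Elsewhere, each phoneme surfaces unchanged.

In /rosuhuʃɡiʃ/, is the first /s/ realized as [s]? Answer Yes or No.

No

/s/ (between /o/ and /u/): between two vowels, so rule 2 applies → [z].
The actual realization is [z], not [s].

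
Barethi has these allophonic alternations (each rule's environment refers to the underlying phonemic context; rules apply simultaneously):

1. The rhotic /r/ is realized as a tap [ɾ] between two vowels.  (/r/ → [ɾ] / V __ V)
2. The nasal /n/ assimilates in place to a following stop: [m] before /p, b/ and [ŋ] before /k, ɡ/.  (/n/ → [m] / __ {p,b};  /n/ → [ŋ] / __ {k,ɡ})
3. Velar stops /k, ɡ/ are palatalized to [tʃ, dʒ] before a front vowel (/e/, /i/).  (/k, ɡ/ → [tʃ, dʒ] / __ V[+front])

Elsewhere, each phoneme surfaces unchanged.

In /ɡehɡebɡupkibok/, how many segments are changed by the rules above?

3

Segments that undergo a rule: /ɡ/ → [dʒ] (rule 3); /ɡ/ → [dʒ] (rule 3); /k/ → [tʃ] (rule 3).
All other segments surface unchanged.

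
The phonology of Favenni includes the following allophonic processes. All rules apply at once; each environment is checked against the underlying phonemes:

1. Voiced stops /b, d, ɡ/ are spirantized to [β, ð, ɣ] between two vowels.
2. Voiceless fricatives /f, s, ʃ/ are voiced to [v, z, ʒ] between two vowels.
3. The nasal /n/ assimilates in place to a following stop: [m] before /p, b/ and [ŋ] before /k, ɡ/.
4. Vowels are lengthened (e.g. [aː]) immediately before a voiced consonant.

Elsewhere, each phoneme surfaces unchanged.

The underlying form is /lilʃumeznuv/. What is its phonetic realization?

[liːlʃuːmeːznuːv]

/l/ (word-initial): no rule targets it → [l].
/i/ meets the environment for rule 4 (before a voiced consonant) → [iː].
/l/ — not in any rule's target class → [l].
/ʃ/ (between /l/ and /u/) is in the target of rule 2 but the environment (between two vowels) is not met → [ʃ].
/u/ (between /ʃ/ and /m/) occurs before a voiced consonant → [uː] by rule 4.
/m/ stays [m].
/e/ — between /m/ and /z/, before a voiced consonant — surfaces as [eː] (rule 4).
/z/ — not in any rule's target class → [z].
/n/ (between /z/ and /u/): rule 3 targets it, but not before a labial or velar stop → unchanged [n].
/u/ (between /n/ and /v/): before a voiced consonant, so rule 4 applies → [uː].
/v/ — not in any rule's target class → [v].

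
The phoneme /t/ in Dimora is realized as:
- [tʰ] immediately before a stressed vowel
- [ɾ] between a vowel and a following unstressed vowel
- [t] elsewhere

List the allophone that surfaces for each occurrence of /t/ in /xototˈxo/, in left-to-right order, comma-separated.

[ɾ], [t]

Occurrence 1 (position 3): between a vowel and an unstressed vowel → [ɾ].
Occurrence 2 (position 5): no conditioning environment matches → elsewhere allophone [t].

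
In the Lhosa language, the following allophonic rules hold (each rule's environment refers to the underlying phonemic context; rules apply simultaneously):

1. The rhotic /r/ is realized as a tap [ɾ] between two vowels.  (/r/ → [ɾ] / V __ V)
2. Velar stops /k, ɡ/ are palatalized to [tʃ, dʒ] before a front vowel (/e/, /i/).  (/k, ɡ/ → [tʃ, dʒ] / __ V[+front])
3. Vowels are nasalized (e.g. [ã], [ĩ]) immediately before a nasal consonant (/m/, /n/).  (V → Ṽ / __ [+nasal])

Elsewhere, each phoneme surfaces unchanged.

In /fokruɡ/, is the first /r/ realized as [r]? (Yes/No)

Yes

/r/ (between /k/ and /u/) is in the target of rule 1 but the environment (between two vowels) is not met → [r].
The actual realization is [r], which matches [r].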